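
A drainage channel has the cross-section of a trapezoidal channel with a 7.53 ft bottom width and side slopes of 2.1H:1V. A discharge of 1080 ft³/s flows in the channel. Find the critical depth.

At critical depth, Q² T / (g A³) = 1, i.e. A³/T = Q²/g = 1080²/32.2 = 36220.
Try y = 6.89 ft: A³/T = 95490 — over.
Try y = 4.13 ft: A³/T = 12050 — short.
Try y = 5.45 ft: A³/T = 36360 — matches.

y_c = 5.45 ft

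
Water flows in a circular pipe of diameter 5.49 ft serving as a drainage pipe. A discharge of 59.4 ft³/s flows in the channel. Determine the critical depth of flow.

y_c = 2.11 ft

At critical depth, Q² T / (g A³) = 1, i.e. A³/T = Q²/g = 59.4²/32.2 = 109.6.
Trying y = 2.52 ft: A³/T = 217.8 — high.
Trying y = 1.8 ft: A³/T = 59.73 — low.
Trying y = 2.11 ft: A³/T = 110.2 — ≈ 109.6.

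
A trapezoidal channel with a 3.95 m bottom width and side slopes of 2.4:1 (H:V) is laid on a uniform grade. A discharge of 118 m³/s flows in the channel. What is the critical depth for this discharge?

At critical depth, Q² T / (g A³) = 1, i.e. A³/T = Q²/g = 118²/9.81 = 1419.
Trying y = 3.32 m: A³/T = 3115 — too large.
Trying y = 2.44 m: A³/T = 874.6 — too small.
Trying y = 2.75 m: A³/T = 1424 — matches.

y_c = 2.75 m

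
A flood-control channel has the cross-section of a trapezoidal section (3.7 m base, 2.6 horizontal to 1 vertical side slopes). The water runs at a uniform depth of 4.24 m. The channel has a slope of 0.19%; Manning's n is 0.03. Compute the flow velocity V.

V = 2.52 m/s

With bottom width b = 3.7 m and side slope z = 2.6: A = (b + zy)y = (3.7 + 2.6×4.24)×4.24 = 62.43 m²; P = b + 2y√(1+z²) = 3.7 + 2×4.24×2.786 = 27.32 m.
Hydraulic radius R = A/P = 62.43/27.32 = 2.285 m.
From Manning's equation, V = (1/n) R^(2/3) S^(1/2) = (1/0.03) × 2.285^(2/3) × 0.0019^(1/2) = 2.52 m/s.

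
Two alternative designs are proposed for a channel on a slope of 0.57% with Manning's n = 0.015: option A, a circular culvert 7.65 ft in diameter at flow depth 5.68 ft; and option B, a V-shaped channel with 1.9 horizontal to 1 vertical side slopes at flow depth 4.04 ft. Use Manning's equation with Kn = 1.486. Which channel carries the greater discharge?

Channel A: For a circular section of diameter D = 7.65 ft at depth y = 5.68 ft, the central angle is θ = 2 arccos(1 − 2y/D) = 4.154 rad. Then A = (D²/8)(θ − sin θ) = 36.59 ft² and P = Dθ/2 = 15.89 ft. Hydraulic radius R = A/P = 36.59/15.89 = 2.303 ft. Q_A = (1.486/0.015)·36.59·2.303^(2/3)·√0.0057 = 477.3 ft³/s.
Channel B: For a triangular section with side slope z = 1.9: A = zy² = 1.9×4.04² = 31.01 ft²; P = 2y√(1+z²) = 2×4.04×2.147 = 17.35 ft. Hydraulic radius R = A/P = 31.01/17.35 = 1.788 ft. Q_B = (1.486/0.015)·31.01·1.788^(2/3)·√0.0057 = 341.6 ft³/s.
Q_A = 477.3 ft³/s vs Q_B = 341.6 ft³/s, so channel A carries more.

channel A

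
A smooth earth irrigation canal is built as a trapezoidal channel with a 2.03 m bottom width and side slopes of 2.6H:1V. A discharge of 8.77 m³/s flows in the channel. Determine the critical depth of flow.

At critical depth, Q² T / (g A³) = 1, i.e. A³/T = Q²/g = 8.77²/9.81 = 7.84.
Try y = 1.09 m: A³/T = 19.36 — too large.
Try y = 0.682 m: A³/T = 3.129 — too small.
Try y = 0.867 m: A³/T = 7.838 — matches.

y_c = 0.867 m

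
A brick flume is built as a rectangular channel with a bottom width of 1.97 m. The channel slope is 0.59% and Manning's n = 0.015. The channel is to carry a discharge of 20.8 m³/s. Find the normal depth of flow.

Manning's equation rearranged: A R^(2/3) = nQ / (1·√S) = 0.015 × 20.8 / (√0.0059) = 4.062.
At y = 2.23 m: A R^(2/3) = 3.408 — low.
At y = 3.06 m: A R^(2/3) = 4.955 — high.
At y = 2.58 m: A R^(2/3) = 4.056 — close enough.

y_n = 2.58 m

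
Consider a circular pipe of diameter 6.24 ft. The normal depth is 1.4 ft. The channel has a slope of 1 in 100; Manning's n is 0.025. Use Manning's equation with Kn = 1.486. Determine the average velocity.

V = 5.26 ft/s

For a circular section of diameter D = 6.24 ft at depth y = 1.4 ft, the central angle is θ = 2 arccos(1 − 2y/D) = 1.974 rad. Then A = (D²/8)(θ − sin θ) = 5.13 ft² and P = Dθ/2 = 6.158 ft.
Hydraulic radius R = A/P = 5.13/6.158 = 0.833 ft.
From Manning's equation, V = (1.486/n) R^(2/3) S^(1/2) = (1.486/0.025) × 0.833^(2/3) × 0.01^(1/2) = 5.26 ft/s.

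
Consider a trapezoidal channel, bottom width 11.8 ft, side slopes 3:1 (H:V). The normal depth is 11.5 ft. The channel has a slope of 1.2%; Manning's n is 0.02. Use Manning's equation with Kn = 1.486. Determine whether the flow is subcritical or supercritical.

supercritical

With bottom width b = 11.8 ft and side slope z = 3: A = (b + zy)y = (11.8 + 3×11.5)×11.5 = 532.4 ft²; P = b + 2y√(1+z²) = 11.8 + 2×11.5×3.162 = 84.53 ft.
Hydraulic radius R = A/P = 532.4/84.53 = 6.299 ft.
V = (1.486/n) R^(2/3) √S = (1.486/0.02) × 6.299^(2/3) × √0.012 = 27.76 ft/s. Hydraulic depth D_h = A/T = 532.4/80.8 = 6.59 ft.
Froude number Fr = V/√(g·D_h) = 27.76/√(32.2×6.59) = 1.91, which is greater than 1, so the flow is supercritical.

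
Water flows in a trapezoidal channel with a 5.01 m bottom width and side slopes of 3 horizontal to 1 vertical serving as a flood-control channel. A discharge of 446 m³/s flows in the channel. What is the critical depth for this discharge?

At critical depth, Q² T / (g A³) = 1, i.e. A³/T = Q²/g = 446²/9.81 = 20280.
Trying y = 5.69 m: A³/T = 50650 — high.
Trying y = 4.62 m: A³/T = 20240 — ≈ 20280.

y_c = 4.62 m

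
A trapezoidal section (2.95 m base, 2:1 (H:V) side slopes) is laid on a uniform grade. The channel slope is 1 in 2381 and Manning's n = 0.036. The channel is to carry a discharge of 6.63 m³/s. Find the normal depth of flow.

Manning's equation rearranged: A R^(2/3) = nQ / (1·√S) = 0.036 × 6.63 / (√0.00042) = 11.65.
Trying y = 1.94 m: A R^(2/3) = 14.46 — over.
Trying y = 1.24 m: A R^(2/3) = 5.766 — short.
Trying y = 1.75 m: A R^(2/3) = 11.64 — matches.

y_n = 1.75 m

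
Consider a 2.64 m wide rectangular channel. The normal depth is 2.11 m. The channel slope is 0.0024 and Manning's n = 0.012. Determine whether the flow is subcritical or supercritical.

subcritical

Flow area A = b·y = 2.64 × 2.11 = 5.57 m². Wetted perimeter P = b + 2y = 2.64 + 2×2.11 = 6.86 m.
Hydraulic radius R = A/P = 5.57/6.86 = 0.812 m.
V = (1/n) R^(2/3) √S = (1/0.012) × 0.812^(2/3) × √0.0024 = 3.553 m/s. Hydraulic depth D_h = A/T = 5.57/2.64 = 2.11 m.
Froude number Fr = V/√(g·D_h) = 3.553/√(9.81×2.11) = 0.781, which is less than 1, so the flow is subcritical.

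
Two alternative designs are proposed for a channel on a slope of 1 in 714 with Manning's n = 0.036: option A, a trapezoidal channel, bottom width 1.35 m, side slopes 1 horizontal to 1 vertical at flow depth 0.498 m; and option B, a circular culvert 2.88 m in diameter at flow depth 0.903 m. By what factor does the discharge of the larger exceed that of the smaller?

Channel A: With bottom width b = 1.35 m and side slope z = 1: A = (b + zy)y = (1.35 + 1×0.498)×0.498 = 0.9203 m²; P = b + 2y√(1+z²) = 1.35 + 2×0.498×1.414 = 2.759 m. Hydraulic radius R = A/P = 0.9203/2.759 = 0.3336 m. Q_A = (1/0.036)·0.9203·0.3336^(2/3)·√0.001401 = 0.4602 m³/s.
Channel B: For a circular section of diameter D = 2.88 m at depth y = 0.903 m, the central angle is θ = 2 arccos(1 − 2y/D) = 2.377 rad. Then A = (D²/8)(θ − sin θ) = 1.747 m² and P = Dθ/2 = 3.423 m. Hydraulic radius R = A/P = 1.747/3.423 = 0.5104 m. Q_B = (1/0.036)·1.747·0.5104^(2/3)·√0.001401 = 1.16 m³/s.
The larger discharge is 1.16 m³/s and the smaller is 0.4602 m³/s; the ratio is 2.52.

2.52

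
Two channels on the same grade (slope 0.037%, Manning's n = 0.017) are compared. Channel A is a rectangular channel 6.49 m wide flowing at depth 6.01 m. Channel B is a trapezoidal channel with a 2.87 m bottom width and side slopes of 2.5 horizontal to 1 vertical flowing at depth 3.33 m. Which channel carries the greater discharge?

Channel A: Flow area A = b·y = 6.49 × 6.01 = 39 m². Wetted perimeter P = b + 2y = 6.49 + 2×6.01 = 18.51 m. Hydraulic radius R = A/P = 39/18.51 = 2.107 m. Q_A = (1/0.017)·39·2.107^(2/3)·√0.00037 = 72.54 m³/s.
Channel B: With bottom width b = 2.87 m and side slope z = 2.5: A = (b + zy)y = (2.87 + 2.5×3.33)×3.33 = 37.28 m²; P = b + 2y√(1+z²) = 2.87 + 2×3.33×2.693 = 20.8 m. Hydraulic radius R = A/P = 37.28/20.8 = 1.792 m. Q_B = (1/0.017)·37.28·1.792^(2/3)·√0.00037 = 62.23 m³/s.
Q_A = 72.54 m³/s vs Q_B = 62.23 m³/s, so channel A carries more.

channel A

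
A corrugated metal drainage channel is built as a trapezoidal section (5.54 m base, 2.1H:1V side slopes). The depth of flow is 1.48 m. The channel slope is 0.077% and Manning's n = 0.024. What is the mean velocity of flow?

V = 1.18 m/s

With bottom width b = 5.54 m and side slope z = 2.1: A = (b + zy)y = (5.54 + 2.1×1.48)×1.48 = 12.8 m²; P = b + 2y√(1+z²) = 5.54 + 2×1.48×2.326 = 12.42 m.
Hydraulic radius R = A/P = 12.8/12.42 = 1.03 m.
From Manning's equation, V = (1/n) R^(2/3) S^(1/2) = (1/0.024) × 1.03^(2/3) × 0.00077^(1/2) = 1.18 m/s.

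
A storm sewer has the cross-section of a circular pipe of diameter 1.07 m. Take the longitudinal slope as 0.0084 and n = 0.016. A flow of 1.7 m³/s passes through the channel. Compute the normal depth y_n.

y_n = 0.721 m

Manning's equation rearranged: A R^(2/3) = nQ / (1·√S) = 0.016 × 1.7 / (√0.0084) = 0.2968.
Try y = 0.894 m: A R^(2/3) = 0.3795 — over.
Try y = 0.494 m: A R^(2/3) = 0.1627 — short.
Try y = 0.721 m: A R^(2/3) = 0.297 — matches.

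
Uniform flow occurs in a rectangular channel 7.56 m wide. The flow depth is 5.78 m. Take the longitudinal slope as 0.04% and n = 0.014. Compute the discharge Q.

Q = 108 m³/s

Flow area A = b·y = 7.56 × 5.78 = 43.7 m². Wetted perimeter P = b + 2y = 7.56 + 2×5.78 = 19.12 m.
Hydraulic radius R = A/P = 43.7/19.12 = 2.285 m.
Manning's equation: Q = (1/n) A R^(2/3) S^(1/2) = (1/0.014) × 43.7 × 2.285^(2/3) × 0.0004^(1/2) = 108 m³/s.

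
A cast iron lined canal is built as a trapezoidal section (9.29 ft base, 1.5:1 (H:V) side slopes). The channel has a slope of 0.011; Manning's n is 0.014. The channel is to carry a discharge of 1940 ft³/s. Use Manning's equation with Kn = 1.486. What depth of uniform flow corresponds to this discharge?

y_n = 4.95 ft

Manning's equation rearranged: A R^(2/3) = nQ / (1.486·√S) = 0.014 × 1940 / (1.486 × √0.011) = 174.3.
At y = 3.58 ft: A R^(2/3) = 93.14 — low.
At y = 5.5 ft: A R^(2/3) = 214.4 — high.
At y = 4.95 ft: A R^(2/3) = 174 — close enough.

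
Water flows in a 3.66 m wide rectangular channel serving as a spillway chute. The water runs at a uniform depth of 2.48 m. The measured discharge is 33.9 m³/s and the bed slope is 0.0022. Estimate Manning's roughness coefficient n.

n = 0.013

Flow area A = b·y = 3.66 × 2.48 = 9.077 m². Wetted perimeter P = b + 2y = 3.66 + 2×2.48 = 8.62 m.
Hydraulic radius R = A/P = 9.077/8.62 = 1.053 m.
Rearranging Manning's equation: n = (1/Q) A R^(2/3) S^(1/2) = (1/33.9) × 9.077 × 1.053^(2/3) × √0.0022 = 0.013.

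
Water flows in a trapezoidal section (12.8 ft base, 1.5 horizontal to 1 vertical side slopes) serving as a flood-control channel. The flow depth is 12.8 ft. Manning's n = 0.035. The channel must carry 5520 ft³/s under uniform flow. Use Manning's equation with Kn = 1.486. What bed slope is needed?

S = 0.0076

With bottom width b = 12.8 ft and side slope z = 1.5: A = (b + zy)y = (12.8 + 1.5×12.8)×12.8 = 409.6 ft²; P = b + 2y√(1+z²) = 12.8 + 2×12.8×1.803 = 58.95 ft.
Hydraulic radius R = A/P = 409.6/58.95 = 6.948 ft.
From Manning's equation, S = [nQ / (1.486 A R^(2/3))]² = [0.035 × 5520 / (1.486 × 409.6 × 6.948^(2/3))]² = 0.0076.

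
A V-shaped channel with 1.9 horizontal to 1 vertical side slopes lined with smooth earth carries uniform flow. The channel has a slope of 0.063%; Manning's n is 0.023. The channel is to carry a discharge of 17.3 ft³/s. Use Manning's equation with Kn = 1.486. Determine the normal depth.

y_n = 2.34 ft

Manning's equation rearranged: A R^(2/3) = nQ / (1.486·√S) = 0.023 × 17.3 / (1.486 × √0.00063) = 10.67.
Try y = 2.82 ft: A R^(2/3) = 17.51 — too large.
Try y = 1.85 ft: A R^(2/3) = 5.69 — too small.
Try y = 2.34 ft: A R^(2/3) = 10.65 — matches.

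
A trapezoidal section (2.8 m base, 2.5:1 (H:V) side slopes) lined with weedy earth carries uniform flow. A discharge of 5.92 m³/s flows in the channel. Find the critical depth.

At critical depth, Q² T / (g A³) = 1, i.e. A³/T = Q²/g = 5.92²/9.81 = 3.573.
Trying y = 0.766 m: A³/T = 7.106 — too large.
Trying y = 0.549 m: A³/T = 2.168 — too small.
Trying y = 0.633 m: A³/T = 3.579 — matches.

y_c = 0.633 m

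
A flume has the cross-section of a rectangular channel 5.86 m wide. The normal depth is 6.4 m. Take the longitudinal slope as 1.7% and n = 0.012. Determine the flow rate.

Q = 649 m³/s

Flow area A = b·y = 5.86 × 6.4 = 37.5 m². Wetted perimeter P = b + 2y = 5.86 + 2×6.4 = 18.66 m.
Hydraulic radius R = A/P = 37.5/18.66 = 2.01 m.
Manning's equation: Q = (1/n) A R^(2/3) S^(1/2) = (1/0.012) × 37.5 × 2.01^(2/3) × 0.017^(1/2) = 649 m³/s.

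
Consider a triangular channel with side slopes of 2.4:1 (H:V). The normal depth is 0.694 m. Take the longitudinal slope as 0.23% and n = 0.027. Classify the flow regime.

For a triangular section with side slope z = 2.4: A = zy² = 2.4×0.694² = 1.156 m²; P = 2y√(1+z²) = 2×0.694×2.6 = 3.609 m.
Hydraulic radius R = A/P = 1.156/3.609 = 0.3203 m.
V = (1/n) R^(2/3) √S = (1/0.027) × 0.3203^(2/3) × √0.0023 = 0.8315 m/s. Hydraulic depth D_h = A/T = 1.156/3.331 = 0.347 m.
Froude number Fr = V/√(g·D_h) = 0.8315/√(9.81×0.347) = 0.451, which is less than 1, so the flow is subcritical.

subcritical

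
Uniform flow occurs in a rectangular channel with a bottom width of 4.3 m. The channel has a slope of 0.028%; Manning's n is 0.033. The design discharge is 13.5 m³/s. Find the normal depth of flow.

y_n = 4.76 m

Manning's equation rearranged: A R^(2/3) = nQ / (1·√S) = 0.033 × 13.5 / (√0.00028) = 26.62.
At y = 4.1 m: A R^(2/3) = 22.17 — short.
At y = 5.47 m: A R^(2/3) = 31.41 — over.
At y = 4.76 m: A R^(2/3) = 26.59 — ≈ 26.62.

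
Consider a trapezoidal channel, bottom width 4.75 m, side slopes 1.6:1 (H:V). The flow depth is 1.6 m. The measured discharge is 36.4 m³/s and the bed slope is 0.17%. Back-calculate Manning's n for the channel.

n = 0.014

With bottom width b = 4.75 m and side slope z = 1.6: A = (b + zy)y = (4.75 + 1.6×1.6)×1.6 = 11.7 m²; P = b + 2y√(1+z²) = 4.75 + 2×1.6×1.887 = 10.79 m.
Hydraulic radius R = A/P = 11.7/10.79 = 1.084 m.
Rearranging Manning's equation: n = (1/Q) A R^(2/3) S^(1/2) = (1/36.4) × 11.7 × 1.084^(2/3) × √0.0017 = 0.014.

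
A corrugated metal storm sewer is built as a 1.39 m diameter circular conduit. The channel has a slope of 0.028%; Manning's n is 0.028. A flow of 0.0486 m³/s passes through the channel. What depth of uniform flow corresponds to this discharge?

y_n = 0.309 m

Manning's equation rearranged: A R^(2/3) = nQ / (1·√S) = 0.028 × 0.0486 / (√0.00028) = 0.08132.
Trying y = 0.217 m: A R^(2/3) = 0.03959 — low.
Trying y = 0.356 m: A R^(2/3) = 0.1078 — high.
Trying y = 0.309 m: A R^(2/3) = 0.08129 — ≈ 0.08132.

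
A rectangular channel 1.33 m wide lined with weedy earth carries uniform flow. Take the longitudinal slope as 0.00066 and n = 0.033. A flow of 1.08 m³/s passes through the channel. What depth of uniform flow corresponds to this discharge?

y_n = 1.71 m

Manning's equation rearranged: A R^(2/3) = nQ / (1·√S) = 0.033 × 1.08 / (√0.00066) = 1.387.
Trying y = 1.48 m: A R^(2/3) = 1.171 — too small.
Trying y = 1.84 m: A R^(2/3) = 1.518 — too large.
Trying y = 1.71 m: A R^(2/3) = 1.392 — close enough.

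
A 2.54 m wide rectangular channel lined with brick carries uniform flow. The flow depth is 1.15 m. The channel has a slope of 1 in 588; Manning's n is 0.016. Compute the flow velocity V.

V = 1.84 m/s

Flow area A = b·y = 2.54 × 1.15 = 2.921 m². Wetted perimeter P = b + 2y = 2.54 + 2×1.15 = 4.84 m.
Hydraulic radius R = A/P = 2.921/4.84 = 0.6035 m.
From Manning's equation, V = (1/n) R^(2/3) S^(1/2) = (1/0.016) × 0.6035^(2/3) × 0.001701^(1/2) = 1.84 m/s.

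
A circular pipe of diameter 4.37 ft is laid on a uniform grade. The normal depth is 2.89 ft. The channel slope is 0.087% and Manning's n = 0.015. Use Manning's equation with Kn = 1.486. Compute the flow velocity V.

For a circular section of diameter D = 4.37 ft at depth y = 2.89 ft, the central angle is θ = 2 arccos(1 − 2y/D) = 3.799 rad. Then A = (D²/8)(θ − sin θ) = 10.53 ft² and P = Dθ/2 = 8.3 ft.
Hydraulic radius R = A/P = 10.53/8.3 = 1.268 ft.
From Manning's equation, V = (1.486/n) R^(2/3) S^(1/2) = (1.486/0.015) × 1.268^(2/3) × 0.00087^(1/2) = 3.42 ft/s.

V = 3.42 ft/s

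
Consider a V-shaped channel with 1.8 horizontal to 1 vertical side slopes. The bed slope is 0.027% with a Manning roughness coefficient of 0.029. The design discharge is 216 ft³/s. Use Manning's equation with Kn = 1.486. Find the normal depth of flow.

y_n = 7.9 ft

Manning's equation rearranged: A R^(2/3) = nQ / (1.486·√S) = 0.029 × 216 / (1.486 × √0.00027) = 256.5.
Trying y = 6.29 ft: A R^(2/3) = 139.8 — short.
Trying y = 9.91 ft: A R^(2/3) = 469.7 — over.
Trying y = 7.9 ft: A R^(2/3) = 256.6 — matches.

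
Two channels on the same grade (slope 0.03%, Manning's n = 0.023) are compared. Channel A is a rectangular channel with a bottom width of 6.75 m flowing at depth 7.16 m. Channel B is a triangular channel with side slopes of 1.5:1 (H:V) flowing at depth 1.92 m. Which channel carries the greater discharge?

channel A

Channel A: Flow area A = b·y = 6.75 × 7.16 = 48.33 m². Wetted perimeter P = b + 2y = 6.75 + 2×7.16 = 21.07 m. Hydraulic radius R = A/P = 48.33/21.07 = 2.294 m. Q_A = (1/0.023)·48.33·2.294^(2/3)·√0.0003 = 63.3 m³/s.
Channel B: For a triangular section with side slope z = 1.5: A = zy² = 1.5×1.92² = 5.53 m²; P = 2y√(1+z²) = 2×1.92×1.803 = 6.923 m. Hydraulic radius R = A/P = 5.53/6.923 = 0.7988 m. Q_B = (1/0.023)·5.53·0.7988^(2/3)·√0.0003 = 3.585 m³/s.
Q_A = 63.3 m³/s vs Q_B = 3.585 m³/s, so channel A carries more.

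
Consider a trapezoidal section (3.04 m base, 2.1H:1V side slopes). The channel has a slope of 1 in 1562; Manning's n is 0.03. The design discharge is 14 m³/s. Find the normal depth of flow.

Manning's equation rearranged: A R^(2/3) = nQ / (1·√S) = 0.03 × 14 / (√0.0006402) = 16.6.
Trying y = 1.66 m: A R^(2/3) = 10.88 — too small.
Trying y = 2.59 m: A R^(2/3) = 28.2 — too large.
Trying y = 2.03 m: A R^(2/3) = 16.63 — close enough.

y_n = 2.03 m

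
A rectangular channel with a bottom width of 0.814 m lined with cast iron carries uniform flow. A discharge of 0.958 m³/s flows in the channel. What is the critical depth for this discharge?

For a rectangular channel, critical depth y_c = (q²/g)^(1/3) where q = Q/b = 0.958/0.814 = 1.177 m²/s.
So y_c = (1.177²/9.81)^(1/3) = 0.521 m.

y_c = 0.521 m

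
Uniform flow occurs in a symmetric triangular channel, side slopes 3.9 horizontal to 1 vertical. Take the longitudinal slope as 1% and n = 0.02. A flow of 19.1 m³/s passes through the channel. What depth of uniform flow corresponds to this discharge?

Manning's equation rearranged: A R^(2/3) = nQ / (1·√S) = 0.02 × 19.1 / (√0.01) = 3.82.
At y = 0.948 m: A R^(2/3) = 2.086 — low.
At y = 1.19 m: A R^(2/3) = 3.825 — matches.

y_n = 1.19 m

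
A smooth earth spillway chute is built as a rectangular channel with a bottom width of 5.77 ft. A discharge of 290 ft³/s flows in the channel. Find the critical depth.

y_c = 4.28 ft

For a rectangular channel, critical depth y_c = (q²/g)^(1/3) where q = Q/b = 290/5.77 = 50.26 ft²/s.
So y_c = (50.26²/32.2)^(1/3) = 4.28 ft.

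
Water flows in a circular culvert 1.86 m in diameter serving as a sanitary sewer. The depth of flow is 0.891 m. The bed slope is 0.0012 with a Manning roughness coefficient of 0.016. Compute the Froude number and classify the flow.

subcritical

For a circular section of diameter D = 1.86 m at depth y = 0.891 m, the central angle is θ = 2 arccos(1 − 2y/D) = 3.058 rad. Then A = (D²/8)(θ − sin θ) = 1.286 m² and P = Dθ/2 = 2.844 m.
Hydraulic radius R = A/P = 1.286/2.844 = 0.4523 m.
V = (1/n) R^(2/3) √S = (1/0.016) × 0.4523^(2/3) × √0.0012 = 1.276 m/s. Hydraulic depth D_h = A/T = 1.286/1.858 = 0.692 m.
Froude number Fr = V/√(g·D_h) = 1.276/√(9.81×0.692) = 0.49, which is less than 1, so the flow is subcritical.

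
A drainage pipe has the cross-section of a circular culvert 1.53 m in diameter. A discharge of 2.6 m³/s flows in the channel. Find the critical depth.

y_c = 0.829 m

At critical depth, Q² T / (g A³) = 1, i.e. A³/T = Q²/g = 2.6²/9.81 = 0.6891.
Trying y = 1.02 m: A³/T = 1.53 — over.
Trying y = 0.829 m: A³/T = 0.6901 — matches.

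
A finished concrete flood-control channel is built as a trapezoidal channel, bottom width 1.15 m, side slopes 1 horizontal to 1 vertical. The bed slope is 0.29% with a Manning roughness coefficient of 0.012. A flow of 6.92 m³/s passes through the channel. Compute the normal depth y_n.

Manning's equation rearranged: A R^(2/3) = nQ / (1·√S) = 0.012 × 6.92 / (√0.0029) = 1.542.
Try y = 0.782 m: A R^(2/3) = 0.8864 — short.
Try y = 1.24 m: A R^(2/3) = 2.193 — over.
Try y = 1.04 m: A R^(2/3) = 1.541 — matches.

y_n = 1.04 m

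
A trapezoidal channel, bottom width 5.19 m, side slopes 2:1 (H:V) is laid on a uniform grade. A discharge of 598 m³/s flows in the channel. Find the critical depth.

y_c = 5.96 m

At critical depth, Q² T / (g A³) = 1, i.e. A³/T = Q²/g = 598²/9.81 = 36450.
At y = 4.44 m: A³/T = 10620 — low.
At y = 6.89 m: A³/T = 68180 — high.
At y = 5.96 m: A³/T = 36530 — matches.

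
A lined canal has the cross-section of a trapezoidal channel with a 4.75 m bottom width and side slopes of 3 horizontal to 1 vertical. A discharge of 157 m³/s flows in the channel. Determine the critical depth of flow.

At critical depth, Q² T / (g A³) = 1, i.e. A³/T = Q²/g = 157²/9.81 = 2513.
At y = 2.21 m: A³/T = 883.3 — too small.
At y = 2.86 m: A³/T = 2529 — matches.

y_c = 2.86 m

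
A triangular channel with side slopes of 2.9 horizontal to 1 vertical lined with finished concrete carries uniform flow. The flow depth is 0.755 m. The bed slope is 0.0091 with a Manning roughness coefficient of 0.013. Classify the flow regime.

For a triangular section with side slope z = 2.9: A = zy² = 2.9×0.755² = 1.653 m²; P = 2y√(1+z²) = 2×0.755×3.068 = 4.632 m.
Hydraulic radius R = A/P = 1.653/4.632 = 0.3569 m.
V = (1/n) R^(2/3) √S = (1/0.013) × 0.3569^(2/3) × √0.0091 = 3.692 m/s. Hydraulic depth D_h = A/T = 1.653/4.379 = 0.3775 m.
Froude number Fr = V/√(g·D_h) = 3.692/√(9.81×0.3775) = 1.92, which is greater than 1, so the flow is supercritical.

supercritical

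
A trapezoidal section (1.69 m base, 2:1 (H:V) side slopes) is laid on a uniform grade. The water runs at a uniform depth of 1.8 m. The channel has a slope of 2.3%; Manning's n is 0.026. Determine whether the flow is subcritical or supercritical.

With bottom width b = 1.69 m and side slope z = 2: A = (b + zy)y = (1.69 + 2×1.8)×1.8 = 9.522 m²; P = b + 2y√(1+z²) = 1.69 + 2×1.8×2.236 = 9.74 m.
Hydraulic radius R = A/P = 9.522/9.74 = 0.9776 m.
V = (1/n) R^(2/3) √S = (1/0.026) × 0.9776^(2/3) × √0.023 = 5.746 m/s. Hydraulic depth D_h = A/T = 9.522/8.89 = 1.071 m.
Froude number Fr = V/√(g·D_h) = 5.746/√(9.81×1.071) = 1.77, which is greater than 1, so the flow is supercritical.

supercritical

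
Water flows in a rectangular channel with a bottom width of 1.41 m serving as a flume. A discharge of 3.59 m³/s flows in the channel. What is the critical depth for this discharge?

y_c = 0.871 m

For a rectangular channel, critical depth y_c = (q²/g)^(1/3) where q = Q/b = 3.59/1.41 = 2.546 m²/s.
So y_c = (2.546²/9.81)^(1/3) = 0.871 m.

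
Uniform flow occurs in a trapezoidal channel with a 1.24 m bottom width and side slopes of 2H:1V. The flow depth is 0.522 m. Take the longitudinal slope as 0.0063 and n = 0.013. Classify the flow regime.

With bottom width b = 1.24 m and side slope z = 2: A = (b + zy)y = (1.24 + 2×0.522)×0.522 = 1.192 m²; P = b + 2y√(1+z²) = 1.24 + 2×0.522×2.236 = 3.574 m.
Hydraulic radius R = A/P = 1.192/3.574 = 0.3335 m.
V = (1/n) R^(2/3) √S = (1/0.013) × 0.3335^(2/3) × √0.0063 = 2.937 m/s. Hydraulic depth D_h = A/T = 1.192/3.328 = 0.3582 m.
Froude number Fr = V/√(g·D_h) = 2.937/√(9.81×0.3582) = 1.57, which is greater than 1, so the flow is supercritical.

supercritical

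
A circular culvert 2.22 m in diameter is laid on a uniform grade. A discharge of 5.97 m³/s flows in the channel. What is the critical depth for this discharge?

y_c = 1.14 m

At critical depth, Q² T / (g A³) = 1, i.e. A³/T = Q²/g = 5.97²/9.81 = 3.633.
Try y = 0.896 m: A³/T = 1.438 — short.
Try y = 1.14 m: A³/T = 3.616 — ≈ 3.633.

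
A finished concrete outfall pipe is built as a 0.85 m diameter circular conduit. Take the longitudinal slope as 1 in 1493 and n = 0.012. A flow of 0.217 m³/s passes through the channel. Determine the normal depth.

y_n = 0.424 m

Manning's equation rearranged: A R^(2/3) = nQ / (1·√S) = 0.012 × 0.217 / (√0.0006698) = 0.1006.
Try y = 0.381 m: A R^(2/3) = 0.08359 — low.
Try y = 0.537 m: A R^(2/3) = 0.1467 — high.
Try y = 0.424 m: A R^(2/3) = 0.1006 — close enough.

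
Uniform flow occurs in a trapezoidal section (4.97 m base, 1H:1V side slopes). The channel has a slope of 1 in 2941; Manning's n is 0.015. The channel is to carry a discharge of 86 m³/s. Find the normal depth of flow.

Manning's equation rearranged: A R^(2/3) = nQ / (1·√S) = 0.015 × 86 / (√0.00034) = 69.96.
At y = 4.87 m: A R^(2/3) = 89.6 — too large.
At y = 3 m: A R^(2/3) = 35.08 — too small.
At y = 4.3 m: A R^(2/3) = 69.99 — close enough.

y_n = 4.3 m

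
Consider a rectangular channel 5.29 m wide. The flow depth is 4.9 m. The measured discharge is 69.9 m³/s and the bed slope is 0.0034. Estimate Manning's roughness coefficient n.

Flow area A = b·y = 5.29 × 4.9 = 25.92 m². Wetted perimeter P = b + 2y = 5.29 + 2×4.9 = 15.09 m.
Hydraulic radius R = A/P = 25.92/15.09 = 1.718 m.
Rearranging Manning's equation: n = (1/Q) A R^(2/3) S^(1/2) = (1/69.9) × 25.92 × 1.718^(2/3) × √0.0034 = 0.031.

n = 0.031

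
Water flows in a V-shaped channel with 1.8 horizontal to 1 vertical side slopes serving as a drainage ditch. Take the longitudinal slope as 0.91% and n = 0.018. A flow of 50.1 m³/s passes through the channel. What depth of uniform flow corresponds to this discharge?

Manning's equation rearranged: A R^(2/3) = nQ / (1·√S) = 0.018 × 50.1 / (√0.0091) = 9.453.
Try y = 1.65 m: A R^(2/3) = 3.941 — short.
Try y = 2.29 m: A R^(2/3) = 9.445 — matches.

y_n = 2.29 m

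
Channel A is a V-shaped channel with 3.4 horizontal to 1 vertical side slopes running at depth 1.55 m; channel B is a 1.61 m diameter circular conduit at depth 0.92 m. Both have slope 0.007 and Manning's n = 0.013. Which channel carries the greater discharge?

channel A

Channel A: For a triangular section with side slope z = 3.4: A = zy² = 3.4×1.55² = 8.168 m²; P = 2y√(1+z²) = 2×1.55×3.544 = 10.99 m. Hydraulic radius R = A/P = 8.168/10.99 = 0.7435 m. Q_A = (1/0.013)·8.168·0.7435^(2/3)·√0.007 = 43.15 m³/s.
Channel B: For a circular section of diameter D = 1.61 m at depth y = 0.92 m, the central angle is θ = 2 arccos(1 − 2y/D) = 3.428 rad. Then A = (D²/8)(θ − sin θ) = 1.202 m² and P = Dθ/2 = 2.76 m. Hydraulic radius R = A/P = 1.202/2.76 = 0.4357 m. Q_B = (1/0.013)·1.202·0.4357^(2/3)·√0.007 = 4.448 m³/s.
Q_A = 43.15 m³/s vs Q_B = 4.448 m³/s, so channel A carries more.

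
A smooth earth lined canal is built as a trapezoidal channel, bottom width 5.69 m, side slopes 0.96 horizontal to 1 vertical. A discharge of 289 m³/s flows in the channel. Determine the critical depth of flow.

At critical depth, Q² T / (g A³) = 1, i.e. A³/T = Q²/g = 289²/9.81 = 8514.
Trying y = 5.8 m: A³/T = 16550 — too large.
Trying y = 4.31 m: A³/T = 5442 — too small.
Trying y = 4.86 m: A³/T = 8487 — close enough.

y_c = 4.86 m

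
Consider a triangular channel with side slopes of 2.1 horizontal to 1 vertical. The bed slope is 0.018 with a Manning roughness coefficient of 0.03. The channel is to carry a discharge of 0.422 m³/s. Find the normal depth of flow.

Manning's equation rearranged: A R^(2/3) = nQ / (1·√S) = 0.03 × 0.422 / (√0.018) = 0.09436.
Try y = 0.465 m: A R^(2/3) = 0.1604 — too large.
Try y = 0.294 m: A R^(2/3) = 0.04723 — too small.
Try y = 0.381 m: A R^(2/3) = 0.09428 — matches.

y_n = 0.381 m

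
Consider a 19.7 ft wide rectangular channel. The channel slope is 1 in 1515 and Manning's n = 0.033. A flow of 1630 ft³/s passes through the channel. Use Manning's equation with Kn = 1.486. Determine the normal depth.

y_n = 20.3 ft

Manning's equation rearranged: A R^(2/3) = nQ / (1.486·√S) = 0.033 × 1630 / (1.486 × √0.0006601) = 1409.
Try y = 15.9 ft: A R^(2/3) = 1044 — low.
Try y = 25.7 ft: A R^(2/3) = 1874 — high.
Try y = 20.3 ft: A R^(2/3) = 1412 — matches.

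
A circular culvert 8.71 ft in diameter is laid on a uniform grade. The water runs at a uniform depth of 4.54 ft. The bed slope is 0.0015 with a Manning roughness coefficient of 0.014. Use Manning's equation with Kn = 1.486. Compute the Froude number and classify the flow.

subcritical

For a circular section of diameter D = 8.71 ft at depth y = 4.54 ft, the central angle is θ = 2 arccos(1 − 2y/D) = 3.227 rad. Then A = (D²/8)(θ − sin θ) = 31.4 ft² and P = Dθ/2 = 14.05 ft.
Hydraulic radius R = A/P = 31.4/14.05 = 2.235 ft.
V = (1.486/n) R^(2/3) √S = (1.486/0.014) × 2.235^(2/3) × √0.0015 = 7.027 ft/s. Hydraulic depth D_h = A/T = 31.4/8.702 = 3.609 ft.
Froude number Fr = V/√(g·D_h) = 7.027/√(32.2×3.609) = 0.652, which is less than 1, so the flow is subcritical.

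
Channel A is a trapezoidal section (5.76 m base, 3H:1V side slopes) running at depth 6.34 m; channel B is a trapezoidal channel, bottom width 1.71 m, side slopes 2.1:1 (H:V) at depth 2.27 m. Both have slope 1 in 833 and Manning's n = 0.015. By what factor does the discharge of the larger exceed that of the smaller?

Channel A: With bottom width b = 5.76 m and side slope z = 3: A = (b + zy)y = (5.76 + 3×6.34)×6.34 = 157.1 m²; P = b + 2y√(1+z²) = 5.76 + 2×6.34×3.162 = 45.86 m. Hydraulic radius R = A/P = 157.1/45.86 = 3.426 m. Q_A = (1/0.015)·157.1·3.426^(2/3)·√0.0012 = 824.7 m³/s.
Channel B: With bottom width b = 1.71 m and side slope z = 2.1: A = (b + zy)y = (1.71 + 2.1×2.27)×2.27 = 14.7 m²; P = b + 2y√(1+z²) = 1.71 + 2×2.27×2.326 = 12.27 m. Hydraulic radius R = A/P = 14.7/12.27 = 1.198 m. Q_B = (1/0.015)·14.7·1.198^(2/3)·√0.0012 = 38.31 m³/s.
The larger discharge is 824.7 m³/s and the smaller is 38.31 m³/s; the ratio is 21.5.

21.5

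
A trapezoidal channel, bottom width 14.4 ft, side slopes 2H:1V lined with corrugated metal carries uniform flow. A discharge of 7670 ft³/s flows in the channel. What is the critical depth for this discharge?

At critical depth, Q² T / (g A³) = 1, i.e. A³/T = Q²/g = 7670²/32.2 = 1827000.
At y = 8.5 ft: A³/T = 392800 — too small.
At y = 12.5 ft: A³/T = 1855000 — matches.

y_c = 12.5 ft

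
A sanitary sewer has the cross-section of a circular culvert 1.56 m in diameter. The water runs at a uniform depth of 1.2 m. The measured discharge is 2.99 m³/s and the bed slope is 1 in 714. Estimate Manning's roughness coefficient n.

For a circular section of diameter D = 1.56 m at depth y = 1.2 m, the central angle is θ = 2 arccos(1 − 2y/D) = 4.279 rad. Then A = (D²/8)(θ − sin θ) = 1.578 m² and P = Dθ/2 = 3.337 m.
Hydraulic radius R = A/P = 1.578/3.337 = 0.4727 m.
Rearranging Manning's equation: n = (1/Q) A R^(2/3) S^(1/2) = (1/2.99) × 1.578 × 0.4727^(2/3) × √0.001401 = 0.012.

n = 0.012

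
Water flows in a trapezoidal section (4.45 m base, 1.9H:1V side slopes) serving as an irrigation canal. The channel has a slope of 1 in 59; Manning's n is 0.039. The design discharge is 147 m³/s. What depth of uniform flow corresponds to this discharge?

Manning's equation rearranged: A R^(2/3) = nQ / (1·√S) = 0.039 × 147 / (√0.01695) = 44.04.
Try y = 2.5 m: A R^(2/3) = 30.33 — short.
Try y = 3.49 m: A R^(2/3) = 61.18 — over.
Try y = 2.99 m: A R^(2/3) = 44.02 — close enough.

y_n = 2.99 m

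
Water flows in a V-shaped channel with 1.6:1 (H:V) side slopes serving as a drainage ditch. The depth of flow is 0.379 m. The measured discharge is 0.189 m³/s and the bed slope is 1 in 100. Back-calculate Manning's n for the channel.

n = 0.0359

For a triangular section with side slope z = 1.6: A = zy² = 1.6×0.379² = 0.2298 m²; P = 2y√(1+z²) = 2×0.379×1.887 = 1.43 m.
Hydraulic radius R = A/P = 0.2298/1.43 = 0.1607 m.
Rearranging Manning's equation: n = (1/Q) A R^(2/3) S^(1/2) = (1/0.189) × 0.2298 × 0.1607^(2/3) × √0.01 = 0.0359.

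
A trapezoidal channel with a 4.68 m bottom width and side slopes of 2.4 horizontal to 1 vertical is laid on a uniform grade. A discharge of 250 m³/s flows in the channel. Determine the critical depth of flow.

At critical depth, Q² T / (g A³) = 1, i.e. A³/T = Q²/g = 250²/9.81 = 6371.
At y = 3.23 m: A³/T = 3208 — short.
At y = 3.81 m: A³/T = 6361 — matches.

y_c = 3.81 m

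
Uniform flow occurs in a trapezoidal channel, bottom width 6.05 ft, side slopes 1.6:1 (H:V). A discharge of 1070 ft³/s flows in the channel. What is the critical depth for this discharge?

At critical depth, Q² T / (g A³) = 1, i.e. A³/T = Q²/g = 1070²/32.2 = 35560.
Trying y = 4.31 ft: A³/T = 8755 — too small.
Trying y = 7.16 ft: A³/T = 67990 — too large.
Trying y = 6.12 ft: A³/T = 35550 — ≈ 35560.

y_c = 6.12 ft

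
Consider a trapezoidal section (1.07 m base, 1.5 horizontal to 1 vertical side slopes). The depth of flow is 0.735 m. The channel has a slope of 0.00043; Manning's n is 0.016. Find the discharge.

Q = 1.18 m³/s

With bottom width b = 1.07 m and side slope z = 1.5: A = (b + zy)y = (1.07 + 1.5×0.735)×0.735 = 1.597 m²; P = b + 2y√(1+z²) = 1.07 + 2×0.735×1.803 = 3.72 m.
Hydraulic radius R = A/P = 1.597/3.72 = 0.4292 m.
Manning's equation: Q = (1/n) A R^(2/3) S^(1/2) = (1/0.016) × 1.597 × 0.4292^(2/3) × 0.00043^(1/2) = 1.18 m³/s.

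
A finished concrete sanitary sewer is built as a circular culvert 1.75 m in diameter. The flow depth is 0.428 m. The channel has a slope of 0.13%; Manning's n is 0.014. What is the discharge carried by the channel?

Q = 0.468 m³/s

For a circular section of diameter D = 1.75 m at depth y = 0.428 m, the central angle is θ = 2 arccos(1 − 2y/D) = 2.069 rad. Then A = (D²/8)(θ − sin θ) = 0.4559 m² and P = Dθ/2 = 1.811 m.
Hydraulic radius R = A/P = 0.4559/1.811 = 0.2518 m.
Manning's equation: Q = (1/n) A R^(2/3) S^(1/2) = (1/0.014) × 0.4559 × 0.2518^(2/3) × 0.0013^(1/2) = 0.468 m³/s.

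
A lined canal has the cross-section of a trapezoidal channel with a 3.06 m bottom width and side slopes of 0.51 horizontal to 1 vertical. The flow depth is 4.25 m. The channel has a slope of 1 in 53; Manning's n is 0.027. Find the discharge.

With bottom width b = 3.06 m and side slope z = 0.51: A = (b + zy)y = (3.06 + 0.51×4.25)×4.25 = 22.22 m²; P = b + 2y√(1+z²) = 3.06 + 2×4.25×1.123 = 12.6 m.
Hydraulic radius R = A/P = 22.22/12.6 = 1.763 m.
Manning's equation: Q = (1/n) A R^(2/3) S^(1/2) = (1/0.027) × 22.22 × 1.763^(2/3) × 0.01887^(1/2) = 165 m³/s.

Q = 165 m³/s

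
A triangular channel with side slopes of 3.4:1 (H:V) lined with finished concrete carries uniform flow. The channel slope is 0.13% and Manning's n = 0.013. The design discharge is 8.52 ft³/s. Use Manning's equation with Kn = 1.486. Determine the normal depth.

Manning's equation rearranged: A R^(2/3) = nQ / (1.486·√S) = 0.013 × 8.52 / (1.486 × √0.0013) = 2.067.
Try y = 0.87 ft: A R^(2/3) = 1.437 — short.
Try y = 1.18 ft: A R^(2/3) = 3.239 — over.
Try y = 0.997 ft: A R^(2/3) = 2.067 — matches.

y_n = 0.997 ft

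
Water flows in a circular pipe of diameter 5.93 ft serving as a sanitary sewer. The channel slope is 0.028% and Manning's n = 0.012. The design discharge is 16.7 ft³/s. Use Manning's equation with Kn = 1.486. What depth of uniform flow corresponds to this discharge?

y_n = 1.91 ft

Manning's equation rearranged: A R^(2/3) = nQ / (1.486·√S) = 0.012 × 16.7 / (1.486 × √0.00028) = 8.059.
Trying y = 2.39 ft: A R^(2/3) = 12.27 — over.
Trying y = 1.91 ft: A R^(2/3) = 8.063 — ≈ 8.059.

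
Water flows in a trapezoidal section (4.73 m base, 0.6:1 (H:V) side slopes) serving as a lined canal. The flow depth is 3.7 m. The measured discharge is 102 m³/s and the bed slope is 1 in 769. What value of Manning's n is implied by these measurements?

n = 0.0141

With bottom width b = 4.73 m and side slope z = 0.6: A = (b + zy)y = (4.73 + 0.6×3.7)×3.7 = 25.72 m²; P = b + 2y√(1+z²) = 4.73 + 2×3.7×1.166 = 13.36 m.
Hydraulic radius R = A/P = 25.72/13.36 = 1.925 m.
Rearranging Manning's equation: n = (1/Q) A R^(2/3) S^(1/2) = (1/102) × 25.72 × 1.925^(2/3) × √0.0013 = 0.0141.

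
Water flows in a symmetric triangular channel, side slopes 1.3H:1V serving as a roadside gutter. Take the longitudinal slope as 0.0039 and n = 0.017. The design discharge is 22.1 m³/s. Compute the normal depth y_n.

y_n = 2.24 m

Manning's equation rearranged: A R^(2/3) = nQ / (1·√S) = 0.017 × 22.1 / (√0.0039) = 6.016.
Try y = 2.42 m: A R^(2/3) = 7.404 — high.
Try y = 1.85 m: A R^(2/3) = 3.618 — low.
Try y = 2.24 m: A R^(2/3) = 6.025 — close enough.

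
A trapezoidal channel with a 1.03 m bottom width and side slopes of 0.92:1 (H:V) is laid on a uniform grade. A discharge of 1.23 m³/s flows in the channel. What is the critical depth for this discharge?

At critical depth, Q² T / (g A³) = 1, i.e. A³/T = Q²/g = 1.23²/9.81 = 0.1542.
Try y = 0.382 m: A³/T = 0.0848 — too small.
Try y = 0.456 m: A³/T = 0.1545 — ≈ 0.1542.

y_c = 0.456 m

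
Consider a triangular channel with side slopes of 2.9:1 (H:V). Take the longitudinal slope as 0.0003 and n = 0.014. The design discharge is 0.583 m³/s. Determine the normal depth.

y_n = 0.61 m

Manning's equation rearranged: A R^(2/3) = nQ / (1·√S) = 0.014 × 0.583 / (√0.0003) = 0.4712.
At y = 0.454 m: A R^(2/3) = 0.2143 — short.
At y = 0.734 m: A R^(2/3) = 0.7714 — over.
At y = 0.61 m: A R^(2/3) = 0.471 — ≈ 0.4712.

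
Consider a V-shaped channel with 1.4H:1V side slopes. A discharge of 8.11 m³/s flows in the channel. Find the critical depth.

At critical depth, Q² T / (g A³) = 1, i.e. A³/T = Q²/g = 8.11²/9.81 = 6.705.
At y = 1.63 m: A³/T = 11.28 — high.
At y = 1.47 m: A³/T = 6.727 — matches.

y_c = 1.47 m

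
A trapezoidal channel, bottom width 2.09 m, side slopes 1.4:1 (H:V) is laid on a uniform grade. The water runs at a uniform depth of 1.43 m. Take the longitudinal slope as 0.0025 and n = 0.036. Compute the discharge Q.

Q = 7.2 m³/s

With bottom width b = 2.09 m and side slope z = 1.4: A = (b + zy)y = (2.09 + 1.4×1.43)×1.43 = 5.852 m²; P = b + 2y√(1+z²) = 2.09 + 2×1.43×1.72 = 7.011 m.
Hydraulic radius R = A/P = 5.852/7.011 = 0.8347 m.
Manning's equation: Q = (1/n) A R^(2/3) S^(1/2) = (1/0.036) × 5.852 × 0.8347^(2/3) × 0.0025^(1/2) = 7.2 m³/s.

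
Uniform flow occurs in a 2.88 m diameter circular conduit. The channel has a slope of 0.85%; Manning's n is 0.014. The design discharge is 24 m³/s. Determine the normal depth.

Manning's equation rearranged: A R^(2/3) = nQ / (1·√S) = 0.014 × 24 / (√0.0085) = 3.644.
At y = 1.39 m: A R^(2/3) = 2.463 — too small.
At y = 1.77 m: A R^(2/3) = 3.646 — close enough.

y_n = 1.77 m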